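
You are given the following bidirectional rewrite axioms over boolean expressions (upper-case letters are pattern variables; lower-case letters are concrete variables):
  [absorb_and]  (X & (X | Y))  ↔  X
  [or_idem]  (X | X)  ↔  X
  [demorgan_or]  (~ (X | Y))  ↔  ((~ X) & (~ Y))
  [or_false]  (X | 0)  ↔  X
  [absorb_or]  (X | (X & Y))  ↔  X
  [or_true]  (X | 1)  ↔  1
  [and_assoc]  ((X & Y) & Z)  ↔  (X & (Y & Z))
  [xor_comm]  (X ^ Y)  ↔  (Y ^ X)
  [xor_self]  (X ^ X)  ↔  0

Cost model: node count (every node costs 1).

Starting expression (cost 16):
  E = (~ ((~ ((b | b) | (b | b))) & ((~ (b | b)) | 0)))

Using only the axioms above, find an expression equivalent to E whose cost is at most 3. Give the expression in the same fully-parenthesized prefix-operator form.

(~ (~ b))   [cost 3]

(1) ((b | b) | (b | b))  =[or_idem →]=  (b | b)    ⊢ (~ ((~ (b | b)) & ((~ (b | b)) | 0)))
(2) ((~ (b | b)) & ((~ (b | b)) | 0))  =[absorb_and →]=  (~ (b | b))    ⊢ (~ (~ (b | b)))
(3) (b | b)  =[or_idem →]=  b    ⊢ cost 3, within 3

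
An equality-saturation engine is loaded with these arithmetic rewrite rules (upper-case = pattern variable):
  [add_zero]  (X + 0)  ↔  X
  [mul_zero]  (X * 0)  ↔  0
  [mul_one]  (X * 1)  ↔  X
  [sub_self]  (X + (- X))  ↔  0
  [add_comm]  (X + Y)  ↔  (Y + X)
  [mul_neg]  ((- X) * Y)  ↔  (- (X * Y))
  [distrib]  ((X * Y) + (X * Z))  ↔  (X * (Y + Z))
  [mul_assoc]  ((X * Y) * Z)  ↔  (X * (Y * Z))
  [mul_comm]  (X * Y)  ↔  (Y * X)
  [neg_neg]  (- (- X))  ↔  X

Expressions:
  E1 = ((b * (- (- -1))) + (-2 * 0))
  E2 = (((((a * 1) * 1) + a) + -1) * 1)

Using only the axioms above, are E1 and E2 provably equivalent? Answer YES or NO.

All listed rules preserve value, hence provable equivalence implies equal values everywhere; look for a separating assignment.
a=0, b=0 gives E1 ↦ 0, E2 ↦ -1; values differ ⇒ not provably equivalent.

NO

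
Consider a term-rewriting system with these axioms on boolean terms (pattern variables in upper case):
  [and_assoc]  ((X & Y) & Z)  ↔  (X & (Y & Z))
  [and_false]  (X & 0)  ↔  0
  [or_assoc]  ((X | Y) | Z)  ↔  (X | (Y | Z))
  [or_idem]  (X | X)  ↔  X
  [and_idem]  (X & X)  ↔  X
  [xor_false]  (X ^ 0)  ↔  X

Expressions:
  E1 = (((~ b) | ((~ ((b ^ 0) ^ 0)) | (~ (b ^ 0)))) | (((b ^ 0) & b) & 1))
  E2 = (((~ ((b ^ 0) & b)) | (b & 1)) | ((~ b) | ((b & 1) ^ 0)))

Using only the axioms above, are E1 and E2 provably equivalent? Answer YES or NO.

1. [xor_false →] (b ^ 0)  →  b;  E1 = (((~ b) | ((~ (b ^ 0)) | (~ (b ^ 0)))) | (((b ^ 0) & b) & 1))
2. [or_idem →] ((~ (b ^ 0)) | (~ (b ^ 0)))  →  (~ (b ^ 0));  E1 = (((~ b) | (~ (b ^ 0))) | (((b ^ 0) & b) & 1))
3. [xor_false →] (b ^ 0)  →  b;  E1 = (((~ b) | (~ b)) | (((b ^ 0) & b) & 1))
4. [xor_false →] (b ^ 0)  →  b;  E1 = (((~ b) | (~ b)) | ((b & b) & 1))
5. [and_idem →] (b & b)  →  b;  E1 = (((~ b) | (~ b)) | (b & 1))
6. [or_idem →] ((~ b) | (~ b))  →  (~ b);  E1 = ((~ b) | (b & 1))
7. [or_idem ←] ((~ b) | (b & 1))  →  (((~ b) | (b & 1)) | ((~ b) | (b & 1)))
8. [xor_false ←] (b & 1)  →  ((b & 1) ^ 0);  E1 = (((~ b) | (b & 1)) | ((~ b) | ((b & 1) ^ 0)))
9. [and_idem ←] b  →  (b & b);  E1 = (((~ (b & b)) | (b & 1)) | ((~ b) | ((b & 1) ^ 0)))
10. [xor_false ←] b  →  (b ^ 0);  this is E2

YES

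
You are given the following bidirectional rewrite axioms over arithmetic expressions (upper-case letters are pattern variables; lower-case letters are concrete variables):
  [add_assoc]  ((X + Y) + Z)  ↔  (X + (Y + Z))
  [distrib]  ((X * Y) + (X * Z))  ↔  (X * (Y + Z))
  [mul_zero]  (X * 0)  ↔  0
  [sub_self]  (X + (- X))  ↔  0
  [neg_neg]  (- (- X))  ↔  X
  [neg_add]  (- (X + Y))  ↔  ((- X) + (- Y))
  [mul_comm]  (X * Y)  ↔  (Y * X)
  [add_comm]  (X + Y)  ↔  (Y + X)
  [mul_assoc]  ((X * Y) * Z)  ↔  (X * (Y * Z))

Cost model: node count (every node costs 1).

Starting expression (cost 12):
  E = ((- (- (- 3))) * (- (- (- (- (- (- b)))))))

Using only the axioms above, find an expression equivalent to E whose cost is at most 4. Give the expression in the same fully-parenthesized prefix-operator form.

(1) (- (- (- (- b))))  =[neg_neg →]=  (- (- b))    ⊢ ((- (- (- 3))) * (- (- (- (- b)))))
(2) (- (- (- (- b))))  =[neg_neg →]=  (- (- b))    ⊢ ((- (- (- 3))) * (- (- b)))
(3) (- (- (- 3)))  =[neg_neg →]=  (- 3)    ⊢ ((- 3) * (- (- b)))
(4) (- (- b))  =[neg_neg →]=  b    ⊢ cost 4, within 4

((- 3) * b)   [cost 4]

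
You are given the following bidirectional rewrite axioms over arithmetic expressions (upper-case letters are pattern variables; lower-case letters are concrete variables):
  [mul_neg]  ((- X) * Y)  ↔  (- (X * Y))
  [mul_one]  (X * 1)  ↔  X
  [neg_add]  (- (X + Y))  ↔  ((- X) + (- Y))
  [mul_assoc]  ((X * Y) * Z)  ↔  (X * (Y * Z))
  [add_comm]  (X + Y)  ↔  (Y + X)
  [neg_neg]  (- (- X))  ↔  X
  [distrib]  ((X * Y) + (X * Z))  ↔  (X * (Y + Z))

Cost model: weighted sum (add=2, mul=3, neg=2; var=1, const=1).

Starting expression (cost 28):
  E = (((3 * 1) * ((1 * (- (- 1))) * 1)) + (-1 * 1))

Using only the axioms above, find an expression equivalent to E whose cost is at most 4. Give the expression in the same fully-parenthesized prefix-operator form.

1. [neg_neg →] (- (- 1))  →  1;  E = (((3 * 1) * ((1 * 1) * 1)) + (-1 * 1))
2. [mul_one →] (3 * 1)  →  3;  E = ((3 * ((1 * 1) * 1)) + (-1 * 1))
3. [mul_one →] (1 * 1)  →  1;  E = ((3 * (1 * 1)) + (-1 * 1))
4. [mul_one →] (1 * 1)  →  1;  E = ((3 * 1) + (-1 * 1))
5. [mul_one →] (3 * 1)  →  3;  E = (3 + (-1 * 1))
6. [mul_one →] (-1 * 1)  →  -1;  cost 4 ≤ 4, done

(3 + -1)   [cost 4]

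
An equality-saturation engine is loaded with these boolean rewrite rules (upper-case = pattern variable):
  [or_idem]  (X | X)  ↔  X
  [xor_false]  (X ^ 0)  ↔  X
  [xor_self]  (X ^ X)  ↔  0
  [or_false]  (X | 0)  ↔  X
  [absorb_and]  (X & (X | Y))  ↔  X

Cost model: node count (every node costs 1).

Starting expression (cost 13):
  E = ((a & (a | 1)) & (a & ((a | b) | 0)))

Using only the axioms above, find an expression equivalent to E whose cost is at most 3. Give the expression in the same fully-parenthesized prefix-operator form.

step 1: or_false (→) rewrites ((a | b) | 0) into (a | b), now ((a & (a | 1)) & (a & (a | b)))
step 2: absorb_and (→) rewrites (a & (a | b)) into a, now ((a & (a | 1)) & a)
step 3: absorb_and (→) rewrites (a & (a | 1)) into a, reaching cost 3 (bound 3)

(a & a)   [cost 3]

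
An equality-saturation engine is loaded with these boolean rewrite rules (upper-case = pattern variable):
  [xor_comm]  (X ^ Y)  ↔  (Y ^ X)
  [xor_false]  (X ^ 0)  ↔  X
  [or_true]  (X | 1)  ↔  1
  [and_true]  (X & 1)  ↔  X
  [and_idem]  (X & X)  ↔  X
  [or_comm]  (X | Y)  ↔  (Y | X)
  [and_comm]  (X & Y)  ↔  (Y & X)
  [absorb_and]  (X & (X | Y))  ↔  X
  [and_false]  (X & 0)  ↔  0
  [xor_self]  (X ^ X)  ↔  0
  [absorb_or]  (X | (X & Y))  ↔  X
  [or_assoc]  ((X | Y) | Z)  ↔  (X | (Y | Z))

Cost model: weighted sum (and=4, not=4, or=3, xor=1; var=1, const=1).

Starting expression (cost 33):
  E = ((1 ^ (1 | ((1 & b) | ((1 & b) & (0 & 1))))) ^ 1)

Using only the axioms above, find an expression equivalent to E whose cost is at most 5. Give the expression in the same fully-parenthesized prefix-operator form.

((1 ^ 1) ^ 1)   [cost 5]

step 1: and_true (→) rewrites (0 & 1) into 0, now ((1 ^ (1 | ((1 & b) | ((1 & b) & 0)))) ^ 1)
step 2: absorb_or (→) rewrites ((1 & b) | ((1 & b) & 0)) into (1 & b), now ((1 ^ (1 | (1 & b))) ^ 1)
step 3: absorb_or (→) rewrites (1 | (1 & b)) into 1, reaching cost 5 (bound 5)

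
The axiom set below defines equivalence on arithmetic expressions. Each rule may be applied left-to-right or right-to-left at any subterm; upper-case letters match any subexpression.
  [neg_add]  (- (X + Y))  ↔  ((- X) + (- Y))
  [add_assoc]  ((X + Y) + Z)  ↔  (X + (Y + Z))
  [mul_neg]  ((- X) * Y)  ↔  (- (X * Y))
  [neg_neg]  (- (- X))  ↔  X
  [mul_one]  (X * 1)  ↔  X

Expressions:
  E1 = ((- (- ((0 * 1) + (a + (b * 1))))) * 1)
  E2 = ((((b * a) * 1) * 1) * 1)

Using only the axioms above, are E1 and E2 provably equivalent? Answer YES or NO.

All listed rules preserve value, hence provable equivalence implies equal values everywhere; look for a separating assignment.
a=0, b=1 gives E1 ↦ 1, E2 ↦ 0; values differ ⇒ not provably equivalent.

NO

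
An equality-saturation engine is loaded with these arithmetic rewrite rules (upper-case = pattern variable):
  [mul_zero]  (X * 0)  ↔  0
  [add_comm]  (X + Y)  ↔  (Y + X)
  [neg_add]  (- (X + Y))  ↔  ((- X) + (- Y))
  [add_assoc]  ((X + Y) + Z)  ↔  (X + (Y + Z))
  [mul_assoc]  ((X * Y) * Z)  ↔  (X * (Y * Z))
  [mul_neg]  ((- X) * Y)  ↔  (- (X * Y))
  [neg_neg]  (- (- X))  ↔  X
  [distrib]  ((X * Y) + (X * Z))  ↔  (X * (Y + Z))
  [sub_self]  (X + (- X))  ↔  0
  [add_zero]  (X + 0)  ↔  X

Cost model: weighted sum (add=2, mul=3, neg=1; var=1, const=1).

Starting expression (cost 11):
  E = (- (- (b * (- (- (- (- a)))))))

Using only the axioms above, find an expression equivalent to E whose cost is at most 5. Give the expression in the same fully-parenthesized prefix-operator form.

(b * a)   [cost 5]

1. [neg_neg →] (- (- a))  →  a;  E = (- (- (b * (- (- a)))))
2. [neg_neg →] (- (- a))  →  a;  E = (- (- (b * a)))
3. [neg_neg →] (- (- (b * a)))  →  (b * a);  cost 5 ≤ 5, done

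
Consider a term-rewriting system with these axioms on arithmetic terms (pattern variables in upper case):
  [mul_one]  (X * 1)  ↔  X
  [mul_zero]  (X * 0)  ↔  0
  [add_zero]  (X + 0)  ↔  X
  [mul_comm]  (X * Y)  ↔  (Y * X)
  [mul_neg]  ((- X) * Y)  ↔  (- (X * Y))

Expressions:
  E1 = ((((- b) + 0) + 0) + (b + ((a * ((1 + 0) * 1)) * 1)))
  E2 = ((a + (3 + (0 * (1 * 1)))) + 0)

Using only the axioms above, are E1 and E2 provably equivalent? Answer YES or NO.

Every axiom is a valid identity, so a rewrite proof would force E1 and E2 to agree under every assignment.
At a=0, b=0: E1 = 0 but E2 = 3; they differ, so no derivation exists.

NO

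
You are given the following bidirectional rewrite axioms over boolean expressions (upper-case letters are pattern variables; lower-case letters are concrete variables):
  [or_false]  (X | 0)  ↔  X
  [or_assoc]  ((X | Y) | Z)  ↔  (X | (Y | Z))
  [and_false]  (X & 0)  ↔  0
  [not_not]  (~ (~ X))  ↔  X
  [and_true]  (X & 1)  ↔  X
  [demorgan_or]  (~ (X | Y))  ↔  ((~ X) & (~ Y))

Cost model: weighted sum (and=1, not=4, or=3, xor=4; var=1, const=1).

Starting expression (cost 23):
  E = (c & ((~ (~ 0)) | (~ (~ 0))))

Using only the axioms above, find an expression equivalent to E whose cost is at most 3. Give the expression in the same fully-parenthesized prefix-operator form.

(c & 0)   [cost 3]

(1) (~ (~ 0))  =[not_not →]=  0    ⊢ (c & ((~ (~ 0)) | 0))
(2) ((~ (~ 0)) | 0)  =[or_false →]=  (~ (~ 0))    ⊢ (c & (~ (~ 0)))
(3) (~ (~ 0))  =[not_not →]=  0    ⊢ cost 3, within 3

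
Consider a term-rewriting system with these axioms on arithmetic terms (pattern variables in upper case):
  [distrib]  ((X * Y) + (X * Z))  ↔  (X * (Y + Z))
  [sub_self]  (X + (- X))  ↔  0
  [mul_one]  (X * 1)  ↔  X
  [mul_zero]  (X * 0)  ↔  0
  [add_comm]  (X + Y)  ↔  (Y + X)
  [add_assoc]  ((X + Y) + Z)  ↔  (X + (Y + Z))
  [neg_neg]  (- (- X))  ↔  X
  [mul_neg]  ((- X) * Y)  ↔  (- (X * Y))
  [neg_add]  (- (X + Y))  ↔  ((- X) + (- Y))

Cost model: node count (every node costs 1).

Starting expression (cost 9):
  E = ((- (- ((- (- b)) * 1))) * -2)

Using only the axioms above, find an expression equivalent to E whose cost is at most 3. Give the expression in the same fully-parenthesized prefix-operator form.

step 1: neg_neg (→) rewrites (- (- b)) into b, now ((- (- (b * 1))) * -2)
step 2: mul_one (→) rewrites (b * 1) into b, now ((- (- b)) * -2)
step 3: neg_neg (→) rewrites (- (- b)) into b, reaching cost 3 (bound 3)

(b * -2)   [cost 3]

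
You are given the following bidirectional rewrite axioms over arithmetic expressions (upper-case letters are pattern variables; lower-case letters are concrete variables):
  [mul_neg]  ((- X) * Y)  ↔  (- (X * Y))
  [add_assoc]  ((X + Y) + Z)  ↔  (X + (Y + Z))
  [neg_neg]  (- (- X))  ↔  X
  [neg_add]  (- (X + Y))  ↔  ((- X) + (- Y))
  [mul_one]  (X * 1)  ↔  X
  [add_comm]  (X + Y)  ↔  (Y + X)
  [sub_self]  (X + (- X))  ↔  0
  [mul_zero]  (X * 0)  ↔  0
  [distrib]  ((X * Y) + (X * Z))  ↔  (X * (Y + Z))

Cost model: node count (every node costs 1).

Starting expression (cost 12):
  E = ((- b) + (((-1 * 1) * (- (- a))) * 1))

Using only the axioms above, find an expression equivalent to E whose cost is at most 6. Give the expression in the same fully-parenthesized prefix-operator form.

1. [mul_one →] (-1 * 1)  →  -1;  E = ((- b) + ((-1 * (- (- a))) * 1))
2. [mul_one →] ((-1 * (- (- a))) * 1)  →  (-1 * (- (- a)));  E = ((- b) + (-1 * (- (- a))))
3. [neg_neg →] (- (- a))  →  a;  cost 6 ≤ 6, done

((- b) + (-1 * a))   [cost 6]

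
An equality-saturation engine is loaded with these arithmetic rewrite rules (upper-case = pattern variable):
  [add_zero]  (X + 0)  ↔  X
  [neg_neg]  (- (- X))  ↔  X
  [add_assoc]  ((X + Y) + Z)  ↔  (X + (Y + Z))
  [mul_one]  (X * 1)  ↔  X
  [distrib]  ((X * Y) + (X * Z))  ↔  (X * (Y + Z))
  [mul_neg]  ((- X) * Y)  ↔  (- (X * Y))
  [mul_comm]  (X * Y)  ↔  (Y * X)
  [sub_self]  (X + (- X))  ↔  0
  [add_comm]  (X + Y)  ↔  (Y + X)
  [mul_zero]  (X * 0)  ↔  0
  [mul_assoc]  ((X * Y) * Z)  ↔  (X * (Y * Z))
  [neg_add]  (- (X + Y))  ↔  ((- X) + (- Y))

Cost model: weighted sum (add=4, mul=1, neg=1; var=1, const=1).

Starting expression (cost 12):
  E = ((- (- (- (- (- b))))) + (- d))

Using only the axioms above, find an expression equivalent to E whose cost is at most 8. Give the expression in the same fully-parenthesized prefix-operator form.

step 1: add_comm (→) rewrites ((- (- (- (- (- b))))) + (- d)) into ((- d) + (- (- (- (- (- b))))))
step 2: neg_neg (→) rewrites (- (- (- (- b)))) into (- (- b)), now ((- d) + (- (- (- b))))
step 3: neg_neg (→) rewrites (- (- (- b))) into (- b), reaching cost 8 (bound 8)

((- d) + (- b))   [cost 8]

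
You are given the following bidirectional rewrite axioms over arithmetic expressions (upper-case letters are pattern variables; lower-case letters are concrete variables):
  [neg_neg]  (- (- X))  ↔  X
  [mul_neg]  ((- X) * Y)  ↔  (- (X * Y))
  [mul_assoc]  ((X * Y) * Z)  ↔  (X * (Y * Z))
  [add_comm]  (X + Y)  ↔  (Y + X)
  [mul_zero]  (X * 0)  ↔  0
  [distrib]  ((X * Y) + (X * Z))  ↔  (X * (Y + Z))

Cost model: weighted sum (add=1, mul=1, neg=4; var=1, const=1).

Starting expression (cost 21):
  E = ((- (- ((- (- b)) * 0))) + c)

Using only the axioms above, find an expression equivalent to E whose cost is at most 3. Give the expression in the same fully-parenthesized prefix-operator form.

(0 + c)   [cost 3]

1. [neg_neg →] (- (- b))  →  b;  E = ((- (- (b * 0))) + c)
2. [neg_neg →] (- (- (b * 0)))  →  (b * 0);  E = ((b * 0) + c)
3. [mul_zero →] (b * 0)  →  0;  cost 3 ≤ 3, done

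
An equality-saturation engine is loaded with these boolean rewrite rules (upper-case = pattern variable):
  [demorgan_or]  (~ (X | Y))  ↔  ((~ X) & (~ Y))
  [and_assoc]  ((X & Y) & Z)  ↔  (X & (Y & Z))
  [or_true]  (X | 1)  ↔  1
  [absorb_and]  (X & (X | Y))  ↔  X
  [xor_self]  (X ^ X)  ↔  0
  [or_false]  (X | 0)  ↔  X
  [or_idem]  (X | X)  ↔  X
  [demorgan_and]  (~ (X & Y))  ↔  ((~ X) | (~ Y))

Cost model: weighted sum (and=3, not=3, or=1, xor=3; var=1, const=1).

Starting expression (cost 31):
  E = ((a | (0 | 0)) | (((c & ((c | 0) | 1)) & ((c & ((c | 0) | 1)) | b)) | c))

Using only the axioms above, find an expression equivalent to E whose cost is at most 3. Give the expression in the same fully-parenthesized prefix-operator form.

(a | c)   [cost 3]

1. [absorb_and →] ((c & ((c | 0) | 1)) & ((c & ((c | 0) | 1)) | b))  →  (c & ((c | 0) | 1));  E = ((a | (0 | 0)) | ((c & ((c | 0) | 1)) | c))
2. [or_idem →] (0 | 0)  →  0;  E = ((a | 0) | ((c & ((c | 0) | 1)) | c))
3. [or_false →] (c | 0)  →  c;  E = ((a | 0) | ((c & (c | 1)) | c))
4. [absorb_and →] (c & (c | 1))  →  c;  E = ((a | 0) | (c | c))
5. [or_false →] (a | 0)  →  a;  E = (a | (c | c))
6. [or_idem →] (c | c)  →  c;  cost 3 ≤ 3, done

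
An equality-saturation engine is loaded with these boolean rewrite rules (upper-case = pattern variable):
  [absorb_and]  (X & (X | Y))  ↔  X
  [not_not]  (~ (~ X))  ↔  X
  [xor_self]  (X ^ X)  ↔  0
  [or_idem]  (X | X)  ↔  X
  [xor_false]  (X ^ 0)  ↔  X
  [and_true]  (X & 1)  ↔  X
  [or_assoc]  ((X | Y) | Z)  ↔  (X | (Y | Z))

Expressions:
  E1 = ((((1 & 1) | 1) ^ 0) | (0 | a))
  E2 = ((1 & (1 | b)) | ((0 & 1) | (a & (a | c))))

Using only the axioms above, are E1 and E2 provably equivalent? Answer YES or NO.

(1) (1 & 1)  =[and_true →]=  1    ⊢ (((1 | 1) ^ 0) | (0 | a))
(2) (1 | 1)  =[or_idem →]=  1    ⊢ ((1 ^ 0) | (0 | a))
(3) (1 ^ 0)  =[xor_false →]=  1    ⊢ (1 | (0 | a))
(4) 1  =[absorb_and ←]=  (1 & (1 | b))    ⊢ ((1 & (1 | b)) | (0 | a))
(5) a  =[absorb_and ←]=  (a & (a | c))    ⊢ ((1 & (1 | b)) | (0 | (a & (a | c))))
(6) 0  =[and_true ←]=  (0 & 1)    ⊢ E2

YES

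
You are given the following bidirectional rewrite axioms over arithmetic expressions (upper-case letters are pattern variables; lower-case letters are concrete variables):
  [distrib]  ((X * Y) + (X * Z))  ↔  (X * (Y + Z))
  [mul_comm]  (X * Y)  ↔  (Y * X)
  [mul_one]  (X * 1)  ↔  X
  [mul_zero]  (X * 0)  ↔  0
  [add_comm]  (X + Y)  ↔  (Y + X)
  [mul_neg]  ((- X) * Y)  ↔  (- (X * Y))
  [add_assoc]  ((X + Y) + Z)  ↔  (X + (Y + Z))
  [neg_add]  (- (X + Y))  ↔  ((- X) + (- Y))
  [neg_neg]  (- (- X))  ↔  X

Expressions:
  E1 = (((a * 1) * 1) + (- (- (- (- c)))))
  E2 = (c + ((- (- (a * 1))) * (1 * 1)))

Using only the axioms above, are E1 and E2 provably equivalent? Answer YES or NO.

YES

(1) (- (- (- c)))  =[neg_neg →]=  (- c)    ⊢ (((a * 1) * 1) + (- (- c)))
(2) ((a * 1) * 1)  =[mul_one →]=  (a * 1)    ⊢ ((a * 1) + (- (- c)))
(3) (a * 1)  =[mul_one →]=  a    ⊢ (a + (- (- c)))
(4) (- (- c))  =[neg_neg →]=  c    ⊢ (a + c)
(5) (a + c)  =[add_comm →]=  (c + a)
(6) a  =[mul_one ←]=  (a * 1)    ⊢ (c + (a * 1))
(7) a  =[neg_neg ←]=  (- (- a))    ⊢ (c + ((- (- a)) * 1))
(8) 1  =[mul_one ←]=  (1 * 1)    ⊢ (c + ((- (- a)) * (1 * 1)))
(9) a  =[mul_one ←]=  (a * 1)    ⊢ E2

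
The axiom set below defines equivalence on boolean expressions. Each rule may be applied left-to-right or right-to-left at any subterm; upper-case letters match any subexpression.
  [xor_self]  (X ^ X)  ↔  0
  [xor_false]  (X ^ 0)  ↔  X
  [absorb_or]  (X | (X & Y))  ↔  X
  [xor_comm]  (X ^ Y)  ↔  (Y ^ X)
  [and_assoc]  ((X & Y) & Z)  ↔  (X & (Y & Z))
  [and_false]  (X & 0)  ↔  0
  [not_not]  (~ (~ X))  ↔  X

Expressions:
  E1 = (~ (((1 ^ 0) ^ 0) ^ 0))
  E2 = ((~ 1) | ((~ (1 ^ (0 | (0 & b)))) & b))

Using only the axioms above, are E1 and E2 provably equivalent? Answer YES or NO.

YES

step 1: xor_false (→) rewrites (((1 ^ 0) ^ 0) ^ 0) into ((1 ^ 0) ^ 0), now (~ ((1 ^ 0) ^ 0))
step 2: xor_false (→) rewrites ((1 ^ 0) ^ 0) into (1 ^ 0), now (~ (1 ^ 0))
step 3: xor_false (→) rewrites (1 ^ 0) into 1, now (~ 1)
step 4: absorb_or (←) rewrites (~ 1) into ((~ 1) | ((~ 1) & b))
step 5: xor_false (←) rewrites 1 into (1 ^ 0), now ((~ 1) | ((~ (1 ^ 0)) & b))
step 6: absorb_or (←) rewrites 0 into (0 | (0 & b)), which is E2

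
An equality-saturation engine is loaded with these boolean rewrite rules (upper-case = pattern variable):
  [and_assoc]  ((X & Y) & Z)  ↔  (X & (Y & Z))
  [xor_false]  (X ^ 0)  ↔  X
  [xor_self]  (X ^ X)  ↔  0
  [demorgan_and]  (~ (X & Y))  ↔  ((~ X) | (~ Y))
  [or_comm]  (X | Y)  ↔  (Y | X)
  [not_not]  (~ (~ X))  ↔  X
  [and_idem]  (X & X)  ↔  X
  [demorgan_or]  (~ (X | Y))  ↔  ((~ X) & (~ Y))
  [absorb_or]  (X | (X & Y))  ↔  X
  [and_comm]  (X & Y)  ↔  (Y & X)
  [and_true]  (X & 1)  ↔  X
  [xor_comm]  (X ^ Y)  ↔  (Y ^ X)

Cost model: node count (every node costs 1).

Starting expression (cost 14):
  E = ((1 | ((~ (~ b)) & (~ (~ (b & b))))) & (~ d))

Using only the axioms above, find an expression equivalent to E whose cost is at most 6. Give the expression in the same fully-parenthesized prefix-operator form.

(1) (b & b)  =[and_idem →]=  b    ⊢ ((1 | ((~ (~ b)) & (~ (~ b)))) & (~ d))
(2) ((~ (~ b)) & (~ (~ b)))  =[and_idem →]=  (~ (~ b))    ⊢ ((1 | (~ (~ b))) & (~ d))
(3) (~ (~ b))  =[not_not →]=  b    ⊢ cost 6, within 6

((1 | b) & (~ d))   [cost 6]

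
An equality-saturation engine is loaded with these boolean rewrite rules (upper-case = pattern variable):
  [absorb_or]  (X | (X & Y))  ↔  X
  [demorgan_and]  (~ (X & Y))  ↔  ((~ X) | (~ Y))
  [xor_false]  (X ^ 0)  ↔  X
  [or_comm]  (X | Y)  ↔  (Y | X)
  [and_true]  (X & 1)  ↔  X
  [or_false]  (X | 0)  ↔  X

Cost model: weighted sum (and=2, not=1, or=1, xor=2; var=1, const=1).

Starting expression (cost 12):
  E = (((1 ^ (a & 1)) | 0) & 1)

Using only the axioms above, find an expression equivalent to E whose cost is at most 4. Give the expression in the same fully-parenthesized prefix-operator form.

1. [or_false →] ((1 ^ (a & 1)) | 0)  →  (1 ^ (a & 1));  E = ((1 ^ (a & 1)) & 1)
2. [and_true →] (a & 1)  →  a;  E = ((1 ^ a) & 1)
3. [and_true →] ((1 ^ a) & 1)  →  (1 ^ a);  cost 4 ≤ 4, done

(1 ^ a)   [cost 4]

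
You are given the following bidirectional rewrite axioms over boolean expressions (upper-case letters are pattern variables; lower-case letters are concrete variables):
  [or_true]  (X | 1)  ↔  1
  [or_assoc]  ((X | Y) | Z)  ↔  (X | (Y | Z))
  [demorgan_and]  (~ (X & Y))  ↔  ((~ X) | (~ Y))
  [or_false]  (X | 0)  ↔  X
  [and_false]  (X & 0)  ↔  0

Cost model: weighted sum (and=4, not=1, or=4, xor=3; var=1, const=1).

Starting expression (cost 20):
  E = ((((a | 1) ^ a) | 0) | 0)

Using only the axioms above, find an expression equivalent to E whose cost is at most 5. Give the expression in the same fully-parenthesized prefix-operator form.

(1 ^ a)   [cost 5]

step 1: or_true (→) rewrites (a | 1) into 1, now (((1 ^ a) | 0) | 0)
step 2: or_false (→) rewrites ((1 ^ a) | 0) into (1 ^ a), now ((1 ^ a) | 0)
step 3: or_false (→) rewrites ((1 ^ a) | 0) into (1 ^ a), reaching cost 5 (bound 5)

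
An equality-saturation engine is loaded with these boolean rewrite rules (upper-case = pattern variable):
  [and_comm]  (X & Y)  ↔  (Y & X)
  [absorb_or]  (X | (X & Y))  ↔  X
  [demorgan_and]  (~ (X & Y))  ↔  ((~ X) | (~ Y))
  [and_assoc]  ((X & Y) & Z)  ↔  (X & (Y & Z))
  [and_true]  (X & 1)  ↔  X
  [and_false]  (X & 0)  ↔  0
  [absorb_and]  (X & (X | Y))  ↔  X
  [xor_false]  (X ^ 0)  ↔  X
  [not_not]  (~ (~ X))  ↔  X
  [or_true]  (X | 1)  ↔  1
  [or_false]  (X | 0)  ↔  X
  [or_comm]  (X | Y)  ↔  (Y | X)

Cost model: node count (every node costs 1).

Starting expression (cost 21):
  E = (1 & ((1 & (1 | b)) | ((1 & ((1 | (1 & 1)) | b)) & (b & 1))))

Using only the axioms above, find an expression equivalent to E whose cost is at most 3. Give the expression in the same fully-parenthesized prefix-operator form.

step 1: absorb_or (→) rewrites (1 | (1 & 1)) into 1, now (1 & ((1 & (1 | b)) | ((1 & (1 | b)) & (b & 1))))
step 2: and_true (→) rewrites (b & 1) into b, now (1 & ((1 & (1 | b)) | ((1 & (1 | b)) & b)))
step 3: absorb_or (→) rewrites ((1 & (1 | b)) | ((1 & (1 | b)) & b)) into (1 & (1 | b)), now (1 & (1 & (1 | b)))
step 4: absorb_and (→) rewrites (1 & (1 | b)) into 1, reaching cost 3 (bound 3)

(1 & 1)   [cost 3]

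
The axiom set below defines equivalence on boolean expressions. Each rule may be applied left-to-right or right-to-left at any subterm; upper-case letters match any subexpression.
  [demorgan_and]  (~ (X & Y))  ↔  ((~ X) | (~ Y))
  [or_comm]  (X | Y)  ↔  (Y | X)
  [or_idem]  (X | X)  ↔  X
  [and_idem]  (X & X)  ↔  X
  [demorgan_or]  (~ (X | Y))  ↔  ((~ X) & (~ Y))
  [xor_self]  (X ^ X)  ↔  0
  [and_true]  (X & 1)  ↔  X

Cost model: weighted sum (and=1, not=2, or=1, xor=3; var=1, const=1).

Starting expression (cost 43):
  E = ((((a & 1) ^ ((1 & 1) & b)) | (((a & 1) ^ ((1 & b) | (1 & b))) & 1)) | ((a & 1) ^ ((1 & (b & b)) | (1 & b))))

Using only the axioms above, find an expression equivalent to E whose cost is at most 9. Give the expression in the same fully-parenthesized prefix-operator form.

((a & 1) ^ (1 & b))   [cost 9]

step 1: or_idem (→) rewrites ((1 & b) | (1 & b)) into (1 & b), now ((((a & 1) ^ ((1 & 1) & b)) | (((a & 1) ^ (1 & b)) & 1)) | ((a & 1) ^ ((1 & (b & b)) | (1 & b))))
step 2: and_idem (→) rewrites (b & b) into b, now ((((a & 1) ^ ((1 & 1) & b)) | (((a & 1) ^ (1 & b)) & 1)) | ((a & 1) ^ ((1 & b) | (1 & b))))
step 3: or_idem (→) rewrites ((1 & b) | (1 & b)) into (1 & b), now ((((a & 1) ^ ((1 & 1) & b)) | (((a & 1) ^ (1 & b)) & 1)) | ((a & 1) ^ (1 & b)))
step 4: and_true (→) rewrites (((a & 1) ^ (1 & b)) & 1) into ((a & 1) ^ (1 & b)), now ((((a & 1) ^ ((1 & 1) & b)) | ((a & 1) ^ (1 & b))) | ((a & 1) ^ (1 & b)))
step 5: and_true (→) rewrites (1 & 1) into 1, now ((((a & 1) ^ (1 & b)) | ((a & 1) ^ (1 & b))) | ((a & 1) ^ (1 & b)))
step 6: or_idem (→) rewrites (((a & 1) ^ (1 & b)) | ((a & 1) ^ (1 & b))) into ((a & 1) ^ (1 & b)), now (((a & 1) ^ (1 & b)) | ((a & 1) ^ (1 & b)))
step 7: or_idem (→) rewrites (((a & 1) ^ (1 & b)) | ((a & 1) ^ (1 & b))) into ((a & 1) ^ (1 & b)), reaching cost 9 (bound 9)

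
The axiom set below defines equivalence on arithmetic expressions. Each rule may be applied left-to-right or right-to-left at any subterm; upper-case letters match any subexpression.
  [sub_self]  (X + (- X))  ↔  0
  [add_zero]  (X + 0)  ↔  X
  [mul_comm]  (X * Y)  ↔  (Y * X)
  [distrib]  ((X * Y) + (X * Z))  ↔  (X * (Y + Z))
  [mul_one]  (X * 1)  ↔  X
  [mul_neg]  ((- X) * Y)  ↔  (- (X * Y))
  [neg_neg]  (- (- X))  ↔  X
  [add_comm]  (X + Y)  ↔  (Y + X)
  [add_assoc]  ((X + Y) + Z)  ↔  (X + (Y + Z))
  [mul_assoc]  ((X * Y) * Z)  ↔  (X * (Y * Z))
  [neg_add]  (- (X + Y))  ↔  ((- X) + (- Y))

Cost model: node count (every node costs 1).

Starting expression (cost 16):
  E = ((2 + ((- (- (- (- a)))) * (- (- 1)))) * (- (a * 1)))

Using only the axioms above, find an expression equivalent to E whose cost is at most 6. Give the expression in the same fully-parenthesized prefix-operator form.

((2 + a) * (- a))   [cost 6]

step 1: neg_neg (→) rewrites (- (- a)) into a, now ((2 + ((- (- a)) * (- (- 1)))) * (- (a * 1)))
step 2: neg_neg (→) rewrites (- (- a)) into a, now ((2 + (a * (- (- 1)))) * (- (a * 1)))
step 3: neg_neg (→) rewrites (- (- 1)) into 1, now ((2 + (a * 1)) * (- (a * 1)))
step 4: mul_one (→) rewrites (a * 1) into a, now ((2 + a) * (- (a * 1)))
step 5: mul_one (→) rewrites (a * 1) into a, reaching cost 6 (bound 6)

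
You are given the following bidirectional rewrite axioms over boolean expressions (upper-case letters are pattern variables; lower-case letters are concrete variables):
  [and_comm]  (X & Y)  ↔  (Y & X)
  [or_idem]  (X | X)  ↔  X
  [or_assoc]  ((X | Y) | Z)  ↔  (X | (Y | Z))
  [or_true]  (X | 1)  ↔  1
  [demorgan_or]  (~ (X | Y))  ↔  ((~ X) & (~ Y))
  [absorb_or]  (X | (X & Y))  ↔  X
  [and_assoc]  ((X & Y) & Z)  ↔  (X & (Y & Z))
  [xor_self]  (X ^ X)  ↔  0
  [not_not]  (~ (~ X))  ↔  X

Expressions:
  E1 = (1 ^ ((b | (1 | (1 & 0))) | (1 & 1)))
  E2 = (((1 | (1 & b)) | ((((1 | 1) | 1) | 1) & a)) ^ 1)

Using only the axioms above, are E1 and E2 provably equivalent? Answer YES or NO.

YES

step 1: absorb_or (→) rewrites (1 | (1 & 0)) into 1, now (1 ^ ((b | 1) | (1 & 1)))
step 2: or_true (→) rewrites (b | 1) into 1, now (1 ^ (1 | (1 & 1)))
step 3: absorb_or (→) rewrites (1 | (1 & 1)) into 1, now (1 ^ 1)
step 4: absorb_or (←) rewrites 1 into (1 | (1 & a)), now ((1 | (1 & a)) ^ 1)
step 5: absorb_or (←) rewrites 1 into (1 | (1 & b)), now (((1 | (1 & b)) | (1 & a)) ^ 1)
step 6: or_idem (←) rewrites 1 into (1 | 1), now (((1 | (1 & b)) | ((1 | 1) & a)) ^ 1)
step 7: or_idem (←) rewrites 1 into (1 | 1), now (((1 | (1 & b)) | (((1 | 1) | 1) & a)) ^ 1)
step 8: or_idem (←) rewrites 1 into (1 | 1), which is E2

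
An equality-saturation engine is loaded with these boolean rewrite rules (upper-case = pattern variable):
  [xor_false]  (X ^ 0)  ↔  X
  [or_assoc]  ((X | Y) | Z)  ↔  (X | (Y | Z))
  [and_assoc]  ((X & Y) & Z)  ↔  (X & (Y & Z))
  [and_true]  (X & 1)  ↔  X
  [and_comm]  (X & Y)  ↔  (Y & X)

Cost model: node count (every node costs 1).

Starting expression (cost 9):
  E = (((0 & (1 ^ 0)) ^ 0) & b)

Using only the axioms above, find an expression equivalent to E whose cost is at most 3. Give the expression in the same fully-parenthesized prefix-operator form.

(0 & b)   [cost 3]

step 1: xor_false (→) rewrites ((0 & (1 ^ 0)) ^ 0) into (0 & (1 ^ 0)), now ((0 & (1 ^ 0)) & b)
step 2: xor_false (→) rewrites (1 ^ 0) into 1, now ((0 & 1) & b)
step 3: and_true (→) rewrites (0 & 1) into 0, reaching cost 3 (bound 3)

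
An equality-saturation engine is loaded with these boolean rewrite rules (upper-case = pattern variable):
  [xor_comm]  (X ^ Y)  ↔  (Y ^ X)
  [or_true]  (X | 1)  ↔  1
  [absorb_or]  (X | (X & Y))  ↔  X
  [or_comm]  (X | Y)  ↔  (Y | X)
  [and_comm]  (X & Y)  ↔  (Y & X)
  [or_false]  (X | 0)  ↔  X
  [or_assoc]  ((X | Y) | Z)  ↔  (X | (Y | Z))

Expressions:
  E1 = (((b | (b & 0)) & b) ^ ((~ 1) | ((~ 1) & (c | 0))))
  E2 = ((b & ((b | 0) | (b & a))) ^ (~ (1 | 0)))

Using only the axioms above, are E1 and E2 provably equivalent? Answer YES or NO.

step 1: absorb_or (→) rewrites (b | (b & 0)) into b, now ((b & b) ^ ((~ 1) | ((~ 1) & (c | 0))))
step 2: or_false (→) rewrites (c | 0) into c, now ((b & b) ^ ((~ 1) | ((~ 1) & c)))
step 3: absorb_or (→) rewrites ((~ 1) | ((~ 1) & c)) into (~ 1), now ((b & b) ^ (~ 1))
step 4: or_false (←) rewrites 1 into (1 | 0), now ((b & b) ^ (~ (1 | 0)))
step 5: absorb_or (←) rewrites b into (b | (b & a)), now ((b & (b | (b & a))) ^ (~ (1 | 0)))
step 6: or_false (←) rewrites b into (b | 0), which is E2

YES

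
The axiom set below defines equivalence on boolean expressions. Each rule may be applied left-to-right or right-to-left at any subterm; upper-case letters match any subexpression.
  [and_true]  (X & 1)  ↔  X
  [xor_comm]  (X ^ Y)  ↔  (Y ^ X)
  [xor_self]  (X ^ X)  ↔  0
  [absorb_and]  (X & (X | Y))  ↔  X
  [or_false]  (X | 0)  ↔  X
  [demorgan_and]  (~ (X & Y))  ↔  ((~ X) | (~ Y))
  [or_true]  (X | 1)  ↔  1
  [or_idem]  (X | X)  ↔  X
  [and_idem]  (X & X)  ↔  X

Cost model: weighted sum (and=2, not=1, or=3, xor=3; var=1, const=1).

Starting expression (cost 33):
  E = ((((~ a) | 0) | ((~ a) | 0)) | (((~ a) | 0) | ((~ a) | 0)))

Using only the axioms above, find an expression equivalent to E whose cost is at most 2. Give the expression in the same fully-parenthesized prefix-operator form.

1. [or_idem →] ((((~ a) | 0) | ((~ a) | 0)) | (((~ a) | 0) | ((~ a) | 0)))  →  (((~ a) | 0) | ((~ a) | 0))
2. [or_idem →] (((~ a) | 0) | ((~ a) | 0))  →  ((~ a) | 0)
3. [or_false →] ((~ a) | 0)  →  (~ a);  cost 2 ≤ 2, done

(~ a)   [cost 2]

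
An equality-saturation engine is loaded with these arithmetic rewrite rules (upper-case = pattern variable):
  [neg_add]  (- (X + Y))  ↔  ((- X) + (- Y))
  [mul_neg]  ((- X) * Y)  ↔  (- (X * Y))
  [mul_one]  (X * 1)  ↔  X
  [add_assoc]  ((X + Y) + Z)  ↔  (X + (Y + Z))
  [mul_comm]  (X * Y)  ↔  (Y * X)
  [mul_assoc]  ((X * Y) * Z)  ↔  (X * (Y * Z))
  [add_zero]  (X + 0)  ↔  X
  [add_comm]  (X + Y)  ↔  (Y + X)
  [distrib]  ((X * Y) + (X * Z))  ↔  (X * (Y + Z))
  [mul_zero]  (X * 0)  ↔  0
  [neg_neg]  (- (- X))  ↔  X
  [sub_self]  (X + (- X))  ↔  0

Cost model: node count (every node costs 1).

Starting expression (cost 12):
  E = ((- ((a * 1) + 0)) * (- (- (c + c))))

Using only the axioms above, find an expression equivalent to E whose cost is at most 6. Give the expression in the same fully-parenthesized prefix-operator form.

((- a) * (c + c))   [cost 6]

step 1: add_zero (→) rewrites ((a * 1) + 0) into (a * 1), now ((- (a * 1)) * (- (- (c + c))))
step 2: mul_one (→) rewrites (a * 1) into a, now ((- a) * (- (- (c + c))))
step 3: neg_neg (→) rewrites (- (- (c + c))) into (c + c), reaching cost 6 (bound 6)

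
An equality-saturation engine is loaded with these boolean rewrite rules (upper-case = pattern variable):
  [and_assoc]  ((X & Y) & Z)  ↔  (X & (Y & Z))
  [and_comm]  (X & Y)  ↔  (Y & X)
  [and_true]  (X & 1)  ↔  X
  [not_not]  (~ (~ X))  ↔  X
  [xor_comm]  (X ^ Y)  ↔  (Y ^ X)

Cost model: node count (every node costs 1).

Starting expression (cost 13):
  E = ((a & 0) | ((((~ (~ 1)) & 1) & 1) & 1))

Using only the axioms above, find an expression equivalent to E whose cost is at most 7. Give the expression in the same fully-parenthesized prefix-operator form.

(1) ((((~ (~ 1)) & 1) & 1) & 1)  =[and_true →]=  (((~ (~ 1)) & 1) & 1)    ⊢ ((a & 0) | (((~ (~ 1)) & 1) & 1))
(2) (~ (~ 1))  =[not_not →]=  1    ⊢ ((a & 0) | ((1 & 1) & 1))
(3) ((1 & 1) & 1)  =[and_true →]=  (1 & 1)    ⊢ cost 7, within 7

((a & 0) | (1 & 1))   [cost 7]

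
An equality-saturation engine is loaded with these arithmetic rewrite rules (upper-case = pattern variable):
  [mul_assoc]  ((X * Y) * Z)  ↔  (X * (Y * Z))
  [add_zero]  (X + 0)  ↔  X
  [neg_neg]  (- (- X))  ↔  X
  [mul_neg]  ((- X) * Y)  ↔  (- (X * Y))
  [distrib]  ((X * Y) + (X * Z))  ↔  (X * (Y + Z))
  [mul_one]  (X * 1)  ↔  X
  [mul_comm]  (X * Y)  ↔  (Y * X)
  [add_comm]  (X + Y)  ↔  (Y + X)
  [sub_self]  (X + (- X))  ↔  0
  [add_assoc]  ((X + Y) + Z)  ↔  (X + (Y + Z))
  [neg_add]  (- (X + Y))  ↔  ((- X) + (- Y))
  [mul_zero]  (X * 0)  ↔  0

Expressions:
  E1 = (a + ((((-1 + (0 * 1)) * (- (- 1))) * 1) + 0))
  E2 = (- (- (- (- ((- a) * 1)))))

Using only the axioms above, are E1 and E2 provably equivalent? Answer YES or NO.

All listed rules preserve value, hence provable equivalence implies equal values everywhere; look for a separating assignment.
a=0 gives E1 ↦ -1, E2 ↦ 0; values differ ⇒ not provably equivalent.

NO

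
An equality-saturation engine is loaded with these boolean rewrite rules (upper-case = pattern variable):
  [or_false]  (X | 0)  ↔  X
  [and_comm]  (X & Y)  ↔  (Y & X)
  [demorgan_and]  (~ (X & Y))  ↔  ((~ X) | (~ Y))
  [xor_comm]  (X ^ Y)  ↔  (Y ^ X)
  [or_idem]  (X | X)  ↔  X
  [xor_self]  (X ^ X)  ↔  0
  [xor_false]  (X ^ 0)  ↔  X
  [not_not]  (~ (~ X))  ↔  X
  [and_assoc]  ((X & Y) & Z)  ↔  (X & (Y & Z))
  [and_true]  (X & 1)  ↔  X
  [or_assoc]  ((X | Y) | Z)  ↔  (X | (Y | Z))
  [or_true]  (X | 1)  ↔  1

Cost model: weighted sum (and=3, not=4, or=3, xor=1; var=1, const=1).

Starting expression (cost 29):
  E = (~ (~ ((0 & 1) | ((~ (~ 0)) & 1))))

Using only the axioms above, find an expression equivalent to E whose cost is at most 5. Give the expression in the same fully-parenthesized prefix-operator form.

(0 & 1)   [cost 5]

1. [not_not →] (~ (~ ((0 & 1) | ((~ (~ 0)) & 1))))  →  ((0 & 1) | ((~ (~ 0)) & 1))
2. [not_not →] (~ (~ 0))  →  0;  E = ((0 & 1) | (0 & 1))
3. [or_idem →] ((0 & 1) | (0 & 1))  →  (0 & 1);  cost 5 ≤ 5, done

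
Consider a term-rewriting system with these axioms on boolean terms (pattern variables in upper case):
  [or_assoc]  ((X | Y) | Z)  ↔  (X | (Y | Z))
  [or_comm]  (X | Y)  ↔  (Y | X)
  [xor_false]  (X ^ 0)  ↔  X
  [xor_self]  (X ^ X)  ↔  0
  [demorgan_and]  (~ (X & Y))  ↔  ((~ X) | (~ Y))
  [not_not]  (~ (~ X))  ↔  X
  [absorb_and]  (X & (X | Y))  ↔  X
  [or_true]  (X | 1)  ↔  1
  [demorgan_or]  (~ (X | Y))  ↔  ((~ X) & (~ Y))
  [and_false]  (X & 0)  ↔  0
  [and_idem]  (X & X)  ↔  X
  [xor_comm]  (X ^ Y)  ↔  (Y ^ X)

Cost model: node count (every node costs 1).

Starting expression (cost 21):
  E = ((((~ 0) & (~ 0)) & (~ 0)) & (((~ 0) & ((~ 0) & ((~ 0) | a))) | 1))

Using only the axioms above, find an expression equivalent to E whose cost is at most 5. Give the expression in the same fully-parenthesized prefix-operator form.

((~ 0) & (~ 0))   [cost 5]

step 1: absorb_and (→) rewrites ((~ 0) & ((~ 0) | a)) into (~ 0), now ((((~ 0) & (~ 0)) & (~ 0)) & (((~ 0) & (~ 0)) | 1))
step 2: and_idem (→) rewrites ((~ 0) & (~ 0)) into (~ 0), now (((~ 0) & (~ 0)) & (((~ 0) & (~ 0)) | 1))
step 3: absorb_and (→) rewrites (((~ 0) & (~ 0)) & (((~ 0) & (~ 0)) | 1)) into ((~ 0) & (~ 0)), reaching cost 5 (bound 5)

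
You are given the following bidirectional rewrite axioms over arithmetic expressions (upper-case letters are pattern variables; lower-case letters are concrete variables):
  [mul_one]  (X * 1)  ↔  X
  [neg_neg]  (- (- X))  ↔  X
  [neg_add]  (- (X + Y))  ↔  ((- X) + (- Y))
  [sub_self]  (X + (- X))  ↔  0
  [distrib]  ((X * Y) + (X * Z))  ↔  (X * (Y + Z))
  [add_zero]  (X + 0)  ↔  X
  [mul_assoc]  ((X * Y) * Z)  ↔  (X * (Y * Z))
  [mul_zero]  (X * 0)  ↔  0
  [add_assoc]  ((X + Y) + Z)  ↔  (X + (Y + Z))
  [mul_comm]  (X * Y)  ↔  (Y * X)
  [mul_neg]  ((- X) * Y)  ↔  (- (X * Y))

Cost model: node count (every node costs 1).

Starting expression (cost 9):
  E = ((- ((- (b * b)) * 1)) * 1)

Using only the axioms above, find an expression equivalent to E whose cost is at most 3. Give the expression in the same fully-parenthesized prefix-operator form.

(b * b)   [cost 3]

1. [mul_one →] ((- (b * b)) * 1)  →  (- (b * b));  E = ((- (- (b * b))) * 1)
2. [mul_one →] ((- (- (b * b))) * 1)  →  (- (- (b * b)))
3. [neg_neg →] (- (- (b * b)))  →  (b * b);  cost 3 ≤ 3, done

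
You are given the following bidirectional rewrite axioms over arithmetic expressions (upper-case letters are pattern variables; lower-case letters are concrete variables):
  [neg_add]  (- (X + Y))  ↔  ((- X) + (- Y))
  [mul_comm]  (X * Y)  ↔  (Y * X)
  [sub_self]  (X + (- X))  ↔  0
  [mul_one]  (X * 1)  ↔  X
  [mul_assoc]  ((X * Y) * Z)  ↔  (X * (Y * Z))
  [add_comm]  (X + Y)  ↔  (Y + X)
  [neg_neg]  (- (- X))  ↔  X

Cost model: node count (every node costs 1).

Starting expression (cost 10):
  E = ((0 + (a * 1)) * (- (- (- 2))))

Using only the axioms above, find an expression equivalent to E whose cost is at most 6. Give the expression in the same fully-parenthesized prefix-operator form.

1. [mul_one →] (a * 1)  →  a;  E = ((0 + a) * (- (- (- 2))))
2. [add_comm →] (0 + a)  →  (a + 0);  E = ((a + 0) * (- (- (- 2))))
3. [neg_neg →] (- (- (- 2)))  →  (- 2);  cost 6 ≤ 6, done

((a + 0) * (- 2))   [cost 6]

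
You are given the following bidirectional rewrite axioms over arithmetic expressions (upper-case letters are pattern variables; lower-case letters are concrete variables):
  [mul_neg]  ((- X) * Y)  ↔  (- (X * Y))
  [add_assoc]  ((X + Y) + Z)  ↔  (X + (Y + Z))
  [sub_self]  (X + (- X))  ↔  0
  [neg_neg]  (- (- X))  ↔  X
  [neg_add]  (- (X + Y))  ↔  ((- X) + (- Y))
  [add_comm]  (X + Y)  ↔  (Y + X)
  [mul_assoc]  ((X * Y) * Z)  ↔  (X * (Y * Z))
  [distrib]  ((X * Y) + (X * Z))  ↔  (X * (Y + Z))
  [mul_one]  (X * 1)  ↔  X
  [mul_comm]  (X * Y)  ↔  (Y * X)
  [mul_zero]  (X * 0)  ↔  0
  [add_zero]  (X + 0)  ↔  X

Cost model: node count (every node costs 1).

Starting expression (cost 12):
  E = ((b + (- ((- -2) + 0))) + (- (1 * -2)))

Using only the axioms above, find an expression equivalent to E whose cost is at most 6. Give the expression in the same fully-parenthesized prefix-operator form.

((- -2) + (b + -2))   [cost 6]

step 1: add_zero (→) rewrites ((- -2) + 0) into (- -2), now ((b + (- (- -2))) + (- (1 * -2)))
step 2: mul_comm (→) rewrites (1 * -2) into (-2 * 1), now ((b + (- (- -2))) + (- (-2 * 1)))
step 3: neg_neg (→) rewrites (- (- -2)) into -2, now ((b + -2) + (- (-2 * 1)))
step 4: add_comm (→) rewrites ((b + -2) + (- (-2 * 1))) into ((- (-2 * 1)) + (b + -2))
step 5: mul_one (→) rewrites (-2 * 1) into -2, reaching cost 6 (bound 6)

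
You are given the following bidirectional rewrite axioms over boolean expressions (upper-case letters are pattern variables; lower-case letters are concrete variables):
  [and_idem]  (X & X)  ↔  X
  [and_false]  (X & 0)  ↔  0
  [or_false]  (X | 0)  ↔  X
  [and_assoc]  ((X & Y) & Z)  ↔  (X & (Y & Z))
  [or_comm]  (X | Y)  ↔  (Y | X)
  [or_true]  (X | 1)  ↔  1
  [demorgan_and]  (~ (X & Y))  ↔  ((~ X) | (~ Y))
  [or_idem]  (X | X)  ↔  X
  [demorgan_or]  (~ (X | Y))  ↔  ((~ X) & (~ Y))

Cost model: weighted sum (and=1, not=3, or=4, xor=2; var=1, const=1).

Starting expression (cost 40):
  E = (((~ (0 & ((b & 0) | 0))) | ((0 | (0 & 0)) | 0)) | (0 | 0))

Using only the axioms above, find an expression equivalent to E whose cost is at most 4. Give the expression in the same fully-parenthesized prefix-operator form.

1. [or_false →] ((b & 0) | 0)  →  (b & 0);  E = (((~ (0 & (b & 0))) | ((0 | (0 & 0)) | 0)) | (0 | 0))
2. [and_false →] (b & 0)  →  0;  E = (((~ (0 & 0)) | ((0 | (0 & 0)) | 0)) | (0 | 0))
3. [and_idem →] (0 & 0)  →  0;  E = (((~ (0 & 0)) | ((0 | 0) | 0)) | (0 | 0))
4. [or_false →] ((0 | 0) | 0)  →  (0 | 0);  E = (((~ (0 & 0)) | (0 | 0)) | (0 | 0))
5. [or_false →] (0 | 0)  →  0;  E = (((~ (0 & 0)) | (0 | 0)) | 0)
6. [and_idem →] (0 & 0)  →  0;  E = (((~ 0) | (0 | 0)) | 0)
7. [or_idem →] (0 | 0)  →  0;  E = (((~ 0) | 0) | 0)
8. [or_false →] (((~ 0) | 0) | 0)  →  ((~ 0) | 0)
9. [or_false →] ((~ 0) | 0)  →  (~ 0);  cost 4 ≤ 4, done

(~ 0)   [cost 4]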